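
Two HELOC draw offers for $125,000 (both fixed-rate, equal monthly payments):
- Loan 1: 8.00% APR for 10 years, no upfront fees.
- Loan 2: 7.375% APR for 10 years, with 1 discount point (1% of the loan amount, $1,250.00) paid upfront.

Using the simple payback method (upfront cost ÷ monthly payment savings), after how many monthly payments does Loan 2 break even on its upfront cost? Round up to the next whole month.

Loan 1: at 8.00% the monthly rate is 0.0066667, so the payment is 125,000 × 0.0066667 / (1 − 1.0066667^−120) = $1,516.59.
Loan 2: monthly rate = 7.375%/12 = 0.0061458; payment = 125,000 × 0.0061458 / (1 − (1+0.0061458)^−120) = $1,475.63.
Monthly savings = $1,516.59 − $1,475.63 = $40.96.
Break-even = $1,250.00 / $40.96 = 30.52 → 31 months.

31 months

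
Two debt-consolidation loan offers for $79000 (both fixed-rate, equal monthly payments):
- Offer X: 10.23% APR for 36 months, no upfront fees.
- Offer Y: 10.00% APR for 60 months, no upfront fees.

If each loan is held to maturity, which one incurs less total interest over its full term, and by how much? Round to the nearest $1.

Offer X by $8,636

Offer X: at 10.23% the monthly rate is 0.0085250, so the payment is 79,000 × 0.0085250 / (1 − 1.0085250^−36) = $2,557.65.
Total interest on Offer X = 36 × $2,557.65 − $79,000 = $13,075.40.
Offer Y: monthly rate = 10%/12 = 0.0083333; payment = 79,000 × 0.0083333 / (1 − (1+0.0083333)^−60) = $1,678.52.
Total interest on Offer Y = 60 × $1,678.52 − $79,000 = $21,711.20.
Offer X is lower by $8,635.80.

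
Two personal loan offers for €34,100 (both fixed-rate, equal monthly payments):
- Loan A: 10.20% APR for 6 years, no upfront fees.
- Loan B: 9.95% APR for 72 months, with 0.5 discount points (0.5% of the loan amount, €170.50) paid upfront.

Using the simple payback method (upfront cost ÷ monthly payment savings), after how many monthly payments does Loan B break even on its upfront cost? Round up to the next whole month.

40 months

Loan A: monthly rate = 10.2%/12 = 0.0085000; payment = 34,100 × 0.0085000 / (1 − (1+0.0085000)^−72) = €635.18.
Loan B: at 9.95% the monthly rate is 0.0082917, so the payment is 34,100 × 0.0082917 / (1 − 1.0082917^−72) = €630.87.
Monthly savings = €635.18 − €630.87 = €4.31.
Break-even = €170.50 / €4.31 = 39.56 → 40 months.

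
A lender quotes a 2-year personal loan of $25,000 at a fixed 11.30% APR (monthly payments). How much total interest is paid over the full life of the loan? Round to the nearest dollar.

$3,048

At 11.30% the monthly rate is 0.0094167, so the payment is 25,000 × 0.0094167 / (1 − 1.0094167^−24) = $1,168.68.
Total paid = 24 × $1,168.68 = $28,048.32; interest = $28,048.32 − $25,000 = $3,048.32.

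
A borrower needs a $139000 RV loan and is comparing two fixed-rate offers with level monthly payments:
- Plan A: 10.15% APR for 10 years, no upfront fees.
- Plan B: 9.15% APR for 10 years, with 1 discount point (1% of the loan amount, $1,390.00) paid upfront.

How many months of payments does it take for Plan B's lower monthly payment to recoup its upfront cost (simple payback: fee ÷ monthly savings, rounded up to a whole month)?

19 months

Plan A: at 10.15% the monthly rate is 0.0084583, so the payment is 139,000 × 0.0084583 / (1 − 1.0084583^−120) = $1,848.46.
Plan B: monthly rate = 9.15%/12 = 0.0076250; payment = 139,000 × 0.0076250 / (1 − (1+0.0076250)^−120) = $1,772.10.
Monthly savings = $1,848.46 − $1,772.10 = $76.36.
Break-even = $1,390.00 / $76.36 = 18.20 → 19 months.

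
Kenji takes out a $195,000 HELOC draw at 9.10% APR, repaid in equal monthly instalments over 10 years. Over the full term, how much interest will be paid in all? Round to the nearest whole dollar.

$102,689

Monthly rate = 9.1%/12 = 0.0075833; payment = 195,000 × 0.0075833 / (1 − (1+0.0075833)^−120) = $2,480.74.
Total paid = 120 × $2,480.74 = $297,688.80; interest = $297,688.80 − $195,000 = $102,688.80.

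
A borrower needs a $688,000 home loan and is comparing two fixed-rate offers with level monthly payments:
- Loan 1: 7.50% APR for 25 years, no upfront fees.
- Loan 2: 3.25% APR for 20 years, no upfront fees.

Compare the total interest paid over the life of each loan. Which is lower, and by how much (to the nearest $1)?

Loan 2 by $588,724

Loan 1: at 7.50% the monthly rate is 0.0062500, so the payment is 688,000 × 0.0062500 / (1 − 1.0062500^−300) = $5,084.26.
Total interest on Loan 1 = 300 × $5,084.26 − $688,000 = $837,278.00.
Loan 2: monthly rate = 3.25%/12 = 0.0027083; payment = 688,000 × 0.0027083 / (1 − (1+0.0027083)^−240) = $3,902.31.
Total interest on Loan 2 = 240 × $3,902.31 − $688,000 = $248,554.40.
Loan 2 is lower by $588,723.60.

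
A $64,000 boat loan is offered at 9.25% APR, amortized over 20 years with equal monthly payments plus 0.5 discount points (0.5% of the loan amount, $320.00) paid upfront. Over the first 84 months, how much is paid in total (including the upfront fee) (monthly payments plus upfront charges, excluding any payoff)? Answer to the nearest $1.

$49,557

At 9.25% the monthly rate is 0.0077083, so the payment is 64,000 × 0.0077083 / (1 − 1.0077083^−240) = $586.15.
Total outlay = 84 × $586.15 + $320.00 = $49,556.60.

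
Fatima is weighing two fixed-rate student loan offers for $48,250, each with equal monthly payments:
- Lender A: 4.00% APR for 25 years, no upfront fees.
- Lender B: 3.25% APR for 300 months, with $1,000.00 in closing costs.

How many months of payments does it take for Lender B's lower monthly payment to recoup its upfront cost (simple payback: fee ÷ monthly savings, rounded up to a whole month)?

Lender A: at 4.00% the monthly rate is 0.0033333, so the payment is 48,250 × 0.0033333 / (1 − 1.0033333^−300) = $254.68.
Lender B: monthly rate = 3.25%/12 = 0.0027083; payment = 48,250 × 0.0027083 / (1 − (1+0.0027083)^−300) = $235.13.
Monthly savings = $254.68 − $235.13 = $19.55.
Break-even = $1,000.00 / $19.55 = 51.15 → 52 months.

52 months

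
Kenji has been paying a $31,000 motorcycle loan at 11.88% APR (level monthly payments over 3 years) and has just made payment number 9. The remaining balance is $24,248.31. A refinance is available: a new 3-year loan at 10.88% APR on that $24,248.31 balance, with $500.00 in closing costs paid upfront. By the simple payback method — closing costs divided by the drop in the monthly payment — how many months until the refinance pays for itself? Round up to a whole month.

3 months

Current payment = 31,000 × 11.88%/12 / (1 − (1+0.0099000)^−36) = $1,027.87.
Refinanced payment = 24,248.31 × 0.0090667 / (1 − (1+0.0090667)^−36) = $792.48.
Monthly savings = $1,027.87 − $792.48 = $235.39.
Break-even = $500.00 / $235.39 = 2.12 → 3 months.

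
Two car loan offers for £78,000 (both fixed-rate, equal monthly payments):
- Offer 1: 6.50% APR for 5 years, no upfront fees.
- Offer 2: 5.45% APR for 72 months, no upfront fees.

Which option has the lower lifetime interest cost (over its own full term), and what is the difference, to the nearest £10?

Offer 1: at 6.50% the monthly rate is 0.0054167, so the payment is 78,000 × 0.0054167 / (1 − 1.0054167^−60) = £1,526.16.
Total interest on Offer 1 = 60 × £1,526.16 − £78,000 = £13,569.60.
Offer 2: monthly rate = 5.45%/12 = 0.0045417; payment = 78,000 × 0.0045417 / (1 − (1+0.0045417)^−72) = £1,272.53.
Total interest on Offer 2 = 72 × £1,272.53 − £78,000 = £13,622.16.
Offer 1 is lower by £52.56.

Offer 1 by £50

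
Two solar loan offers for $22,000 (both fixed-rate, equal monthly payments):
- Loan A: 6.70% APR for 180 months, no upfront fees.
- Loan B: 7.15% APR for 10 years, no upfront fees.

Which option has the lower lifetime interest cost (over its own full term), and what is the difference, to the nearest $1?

Loan B by $4,076

Loan A: at 6.70% the monthly rate is 0.0055833, so the payment is 22,000 × 0.0055833 / (1 − 1.0055833^−180) = $194.07.
Total interest on Loan A = 180 × $194.07 − $22,000 = $12,932.60.
Loan B: monthly rate = 7.15%/12 = 0.0059583; payment = 22,000 × 0.0059583 / (1 − (1+0.0059583)^−120) = $257.14.
Total interest on Loan B = 120 × $257.14 − $22,000 = $8,856.80.
Loan B is lower by $4,075.80.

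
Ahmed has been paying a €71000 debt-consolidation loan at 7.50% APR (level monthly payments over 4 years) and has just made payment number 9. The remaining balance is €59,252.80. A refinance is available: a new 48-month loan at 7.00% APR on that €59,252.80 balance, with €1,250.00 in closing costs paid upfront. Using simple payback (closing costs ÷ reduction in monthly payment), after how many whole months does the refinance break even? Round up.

Current payment = 71,000 × 7.5%/12 / (1 − (1+0.0062500)^−48) = €1,716.70.
Refinanced payment = 59,252.80 × 0.0058333 / (1 − (1+0.0058333)^−48) = €1,418.88.
Monthly savings = €1,716.70 − €1,418.88 = €297.82.
Break-even = €1,250.00 / €297.82 = 4.20 → 5 months.

5 months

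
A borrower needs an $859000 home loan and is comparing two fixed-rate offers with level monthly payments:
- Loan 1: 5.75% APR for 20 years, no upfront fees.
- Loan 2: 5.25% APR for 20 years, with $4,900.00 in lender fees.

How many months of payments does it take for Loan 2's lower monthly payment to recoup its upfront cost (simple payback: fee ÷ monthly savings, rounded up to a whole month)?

Loan 1: at 5.75% the monthly rate is 0.0047917, so the payment is 859,000 × 0.0047917 / (1 − 1.0047917^−240) = $6,030.90.
Loan 2: monthly rate = 5.25%/12 = 0.0043750; payment = 859,000 × 0.0043750 / (1 − (1+0.0043750)^−240) = $5,788.32.
Monthly savings = $6,030.90 − $5,788.32 = $242.58.
Break-even = $4,900.00 / $242.58 = 20.20 → 21 months.

21 months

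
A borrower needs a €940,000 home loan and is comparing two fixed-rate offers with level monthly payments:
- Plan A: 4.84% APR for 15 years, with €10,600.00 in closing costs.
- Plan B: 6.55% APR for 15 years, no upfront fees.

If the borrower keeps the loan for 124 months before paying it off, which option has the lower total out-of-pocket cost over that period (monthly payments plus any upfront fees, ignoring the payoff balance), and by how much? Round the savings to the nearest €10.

Plan A: at 4.84% the monthly rate is 0.0040333, so the payment is 940,000 × 0.0040333 / (1 − 1.0040333^−180) = €7,355.35.
Plan B: monthly rate = 6.55%/12 = 0.0054583; payment = 940,000 × 0.0054583 / (1 − (1+0.0054583)^−180) = €8,214.27.
Over 124 months: Plan A costs 124 × €7,355.35 + €10,600.00 = €922,663.40; Plan B costs 124 × €8,214.27 = €1,018,569.48.
Plan A is cheaper by €1,018,569.48 − €922,663.40 = €95,906.08.

Plan A by €95,910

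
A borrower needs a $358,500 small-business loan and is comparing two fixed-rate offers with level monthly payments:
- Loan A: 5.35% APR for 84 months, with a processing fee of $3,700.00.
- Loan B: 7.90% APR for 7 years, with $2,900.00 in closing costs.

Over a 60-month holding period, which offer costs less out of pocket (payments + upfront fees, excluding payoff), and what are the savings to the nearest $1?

Loan A: at 5.35% the monthly rate is 0.0044583, so the payment is 358,500 × 0.0044583 / (1 − 1.0044583^−84) = $5,126.17.
Loan B: monthly rate = 7.9%/12 = 0.0065833; payment = 358,500 × 0.0065833 / (1 − (1+0.0065833)^−84) = $5,569.81.
Over 60 months: Loan A costs 60 × $5,126.17 + $3,700.00 = $311,270.20; Loan B costs 60 × $5,569.81 + $2,900.00 = $337,088.60.
Loan A is cheaper by $337,088.60 − $311,270.20 = $25,818.40.

Loan A by $25,818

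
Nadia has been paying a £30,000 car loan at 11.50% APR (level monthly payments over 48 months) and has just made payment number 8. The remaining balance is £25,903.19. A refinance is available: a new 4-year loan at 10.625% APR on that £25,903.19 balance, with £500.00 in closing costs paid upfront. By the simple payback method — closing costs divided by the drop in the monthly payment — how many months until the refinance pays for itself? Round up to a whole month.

Current payment = 30,000 × 11.5%/12 / (1 − (1+0.0095833)^−48) = £782.67.
Refinanced payment = 25,903.19 × 0.0088542 / (1 − (1+0.0088542)^−48) = £664.77.
Monthly savings = £782.67 − £664.77 = £117.90.
Break-even = £500.00 / £117.90 = 4.24 → 5 months.

5 months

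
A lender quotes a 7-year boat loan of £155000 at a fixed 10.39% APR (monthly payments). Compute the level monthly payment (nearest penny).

£2,604.53

At 10.39% the monthly rate is 0.0086583, so the payment is 155,000 × 0.0086583 / (1 − 1.0086583^−84) = £2,604.53.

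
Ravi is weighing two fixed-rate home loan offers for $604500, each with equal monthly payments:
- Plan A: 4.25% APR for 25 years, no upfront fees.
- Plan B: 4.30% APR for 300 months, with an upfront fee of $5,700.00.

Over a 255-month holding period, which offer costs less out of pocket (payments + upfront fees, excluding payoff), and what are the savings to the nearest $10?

Plan A: monthly rate = 4.25%/12 = 0.0035417; payment = 604,500 × 0.0035417 / (1 − (1+0.0035417)^−300) = $3,274.81.
Plan B: monthly rate = 4.3%/12 = 0.0035833; payment = 604,500 × 0.0035833 / (1 − (1+0.0035833)^−300) = $3,291.75.
Over 255 months: Plan A costs 255 × $3,274.81 = $835,076.55; Plan B costs 255 × $3,291.75 + $5,700.00 = $845,096.25.
Plan A is cheaper by $845,096.25 − $835,076.55 = $10,019.70.

Plan A by $10,020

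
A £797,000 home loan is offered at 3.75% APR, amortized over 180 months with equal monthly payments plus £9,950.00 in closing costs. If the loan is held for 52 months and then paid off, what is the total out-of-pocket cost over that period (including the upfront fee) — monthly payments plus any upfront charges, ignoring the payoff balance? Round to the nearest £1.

Monthly rate = 3.75%/12 = 0.0031250; payment = 797,000 × 0.0031250 / (1 − (1+0.0031250)^−180) = £5,795.96.
Total outlay = 52 × £5,795.96 + £9,950.00 = £311,339.92.

£311,340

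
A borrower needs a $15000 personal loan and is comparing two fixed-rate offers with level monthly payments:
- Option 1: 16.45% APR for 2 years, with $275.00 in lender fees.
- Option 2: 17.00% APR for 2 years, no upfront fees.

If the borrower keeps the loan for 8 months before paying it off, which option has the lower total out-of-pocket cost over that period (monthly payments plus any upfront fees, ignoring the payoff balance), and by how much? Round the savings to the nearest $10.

Option 1: at 16.45% the monthly rate is 0.0137083, so the payment is 15,000 × 0.0137083 / (1 − 1.0137083^−24) = $737.68.
Option 2: monthly rate = 17%/12 = 0.0141667; payment = 15,000 × 0.0141667 / (1 − (1+0.0141667)^−24) = $741.63.
Over 8 months: Option 1 costs 8 × $737.68 + $275.00 = $6,176.44; Option 2 costs 8 × $741.63 = $5,933.04.
Option 2 is cheaper by $6,176.44 − $5,933.04 = $243.40.

Option 2 by $240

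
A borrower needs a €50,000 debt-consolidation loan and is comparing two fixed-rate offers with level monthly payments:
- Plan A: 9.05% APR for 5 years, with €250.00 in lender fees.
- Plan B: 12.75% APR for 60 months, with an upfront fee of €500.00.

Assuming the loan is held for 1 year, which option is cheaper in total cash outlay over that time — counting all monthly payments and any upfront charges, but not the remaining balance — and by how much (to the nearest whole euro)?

Plan A: at 9.05% the monthly rate is 0.0075417, so the payment is 50,000 × 0.0075417 / (1 − 1.0075417^−60) = €1,039.13.
Plan B: monthly rate = 12.75%/12 = 0.0106250; payment = 50,000 × 0.0106250 / (1 − (1+0.0106250)^−60) = €1,131.27.
Over 12 months: Plan A costs 12 × €1,039.13 + €250.00 = €12,719.56; Plan B costs 12 × €1,131.27 + €500.00 = €14,075.24.
Plan A is cheaper by €14,075.24 − €12,719.56 = €1,355.68.

Plan A by €1,356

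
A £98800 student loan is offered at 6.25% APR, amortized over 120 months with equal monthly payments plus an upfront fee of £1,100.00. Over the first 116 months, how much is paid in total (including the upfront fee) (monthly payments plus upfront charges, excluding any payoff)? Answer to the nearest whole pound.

£129,782

Monthly rate = 6.25%/12 = 0.0052083; payment = 98,800 × 0.0052083 / (1 − (1+0.0052083)^−120) = £1,109.33.
Total outlay = 116 × £1,109.33 + £1,100.00 = £129,782.28.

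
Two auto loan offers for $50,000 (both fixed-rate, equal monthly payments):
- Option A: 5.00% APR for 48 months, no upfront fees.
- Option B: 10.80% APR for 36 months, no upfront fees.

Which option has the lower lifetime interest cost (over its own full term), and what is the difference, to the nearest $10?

Option A: at 5.00% the monthly rate is 0.0041667, so the payment is 50,000 × 0.0041667 / (1 − 1.0041667^−48) = $1,151.46.
Total interest on Option A = 48 × $1,151.46 − $50,000 = $5,270.08.
Option B: monthly rate = 10.8%/12 = 0.0090000; payment = 50,000 × 0.0090000 / (1 − (1+0.0090000)^−36) = $1,632.20.
Total interest on Option B = 36 × $1,632.20 − $50,000 = $8,759.20.
Option A is lower by $3,489.12.

Option A by $3,490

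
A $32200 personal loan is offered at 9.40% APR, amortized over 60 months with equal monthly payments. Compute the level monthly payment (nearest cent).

At 9.40% the monthly rate is 0.0078333, so the payment is 32,200 × 0.0078333 / (1 − 1.0078333^−60) = $674.69.

$674.69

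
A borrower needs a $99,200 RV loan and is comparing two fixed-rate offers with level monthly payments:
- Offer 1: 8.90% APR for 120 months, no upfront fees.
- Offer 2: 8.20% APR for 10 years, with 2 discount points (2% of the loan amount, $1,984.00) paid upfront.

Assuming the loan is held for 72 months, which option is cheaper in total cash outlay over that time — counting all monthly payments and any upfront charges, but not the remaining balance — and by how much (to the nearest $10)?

Offer 2 by $690

Offer 1: monthly rate = 8.9%/12 = 0.0074167; payment = 99,200 × 0.0074167 / (1 − (1+0.0074167)^−120) = $1,251.26.
Offer 2: at 8.20% the monthly rate is 0.0068333, so the payment is 99,200 × 0.0068333 / (1 − 1.0068333^−120) = $1,214.08.
Over 72 months: Offer 1 costs 72 × $1,251.26 = $90,090.72; Offer 2 costs 72 × $1,214.08 + $1,984.00 = $89,397.76.
Offer 2 is cheaper by $90,090.72 − $89,397.76 = $692.96.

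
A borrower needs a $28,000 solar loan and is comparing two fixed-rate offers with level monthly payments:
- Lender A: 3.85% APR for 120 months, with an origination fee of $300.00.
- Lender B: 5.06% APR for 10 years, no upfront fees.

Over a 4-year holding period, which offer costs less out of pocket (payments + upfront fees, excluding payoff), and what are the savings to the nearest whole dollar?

Lender A by $483

Lender A: monthly rate = 3.85%/12 = 0.0032083; payment = 28,000 × 0.0032083 / (1 − (1+0.0032083)^−120) = $281.49.
Lender B: monthly rate = 5.06%/12 = 0.0042167; payment = 28,000 × 0.0042167 / (1 − (1+0.0042167)^−120) = $297.81.
Over 48 months: Lender A costs 48 × $281.49 + $300.00 = $13,811.52; Lender B costs 48 × $297.81 = $14,294.88.
Lender A is cheaper by $14,294.88 − $13,811.52 = $483.36.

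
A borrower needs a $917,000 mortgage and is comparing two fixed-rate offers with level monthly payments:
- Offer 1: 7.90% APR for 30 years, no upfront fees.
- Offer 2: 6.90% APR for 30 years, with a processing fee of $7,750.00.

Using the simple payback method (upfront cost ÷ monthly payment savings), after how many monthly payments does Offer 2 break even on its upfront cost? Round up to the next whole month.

13 months

Offer 1: at 7.90% the monthly rate is 0.0065833, so the payment is 917,000 × 0.0065833 / (1 − 1.0065833^−360) = $6,664.81.
Offer 2: monthly rate = 6.9%/12 = 0.0057500; payment = 917,000 × 0.0057500 / (1 − (1+0.0057500)^−360) = $6,039.36.
Monthly savings = $6,664.81 − $6,039.36 = $625.45.
Break-even = $7,750.00 / $625.45 = 12.39 → 13 months.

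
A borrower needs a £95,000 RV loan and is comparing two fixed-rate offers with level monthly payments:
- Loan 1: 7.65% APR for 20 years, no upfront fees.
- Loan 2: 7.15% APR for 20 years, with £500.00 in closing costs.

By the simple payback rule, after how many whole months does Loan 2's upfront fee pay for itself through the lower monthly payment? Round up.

Loan 1: at 7.65% the monthly rate is 0.0063750, so the payment is 95,000 × 0.0063750 / (1 − 1.0063750^−240) = £774.05.
Loan 2: at 7.15% the monthly rate is 0.0059583, so the payment is 95,000 × 0.0059583 / (1 − 1.0059583^−240) = £745.11.
Monthly savings = £774.05 − £745.11 = £28.94.
Break-even = £500.00 / £28.94 = 17.28 → 18 months.

18 months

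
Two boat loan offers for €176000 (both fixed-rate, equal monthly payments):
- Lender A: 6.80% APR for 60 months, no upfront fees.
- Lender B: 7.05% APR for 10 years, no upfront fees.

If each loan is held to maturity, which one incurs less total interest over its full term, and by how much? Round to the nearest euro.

Lender A by €37,660

Lender A: monthly rate = 6.8%/12 = 0.0056667; payment = 176,000 × 0.0056667 / (1 − (1+0.0056667)^−60) = €3,468.43.
Total interest on Lender A = 60 × €3,468.43 − €176,000 = €32,105.80.
Lender B: monthly rate = 7.05%/12 = 0.0058750; payment = 176,000 × 0.0058750 / (1 − (1+0.0058750)^−120) = €2,048.05.
Total interest on Lender B = 120 × €2,048.05 − €176,000 = €69,766.00.
Lender A is lower by €37,660.20.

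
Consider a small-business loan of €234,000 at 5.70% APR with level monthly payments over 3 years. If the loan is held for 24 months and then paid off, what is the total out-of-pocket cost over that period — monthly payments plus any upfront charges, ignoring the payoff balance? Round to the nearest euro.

€170,087

At 5.70% the monthly rate is 0.0047500, so the payment is 234,000 × 0.0047500 / (1 − 1.0047500^−36) = €7,086.97.
Total outlay = 24 × €7,086.97 = €170,087.28.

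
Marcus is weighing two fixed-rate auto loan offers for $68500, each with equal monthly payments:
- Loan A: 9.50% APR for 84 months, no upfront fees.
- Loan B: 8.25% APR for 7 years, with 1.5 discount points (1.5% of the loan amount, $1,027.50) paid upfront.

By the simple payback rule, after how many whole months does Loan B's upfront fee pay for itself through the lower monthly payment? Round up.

24 months

Loan A: at 9.50% the monthly rate is 0.0079167, so the payment is 68,500 × 0.0079167 / (1 − 1.0079167^−84) = $1,119.56.
Loan B: at 8.25% the monthly rate is 0.0068750, so the payment is 68,500 × 0.0068750 / (1 − 1.0068750^−84) = $1,076.21.
Monthly savings = $1,119.56 − $1,076.21 = $43.35.
Break-even = $1,027.50 / $43.35 = 23.70 → 24 months.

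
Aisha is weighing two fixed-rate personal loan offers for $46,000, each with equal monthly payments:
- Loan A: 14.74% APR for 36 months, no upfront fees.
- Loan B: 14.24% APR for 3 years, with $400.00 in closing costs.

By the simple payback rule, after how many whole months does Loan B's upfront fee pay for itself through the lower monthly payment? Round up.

36 months

Loan A: monthly rate = 14.74%/12 = 0.0122833; payment = 46,000 × 0.0122833 / (1 − (1+0.0122833)^−36) = $1,588.75.
Loan B: monthly rate = 14.24%/12 = 0.0118667; payment = 46,000 × 0.0118667 / (1 − (1+0.0118667)^−36) = $1,577.54.
Monthly savings = $1,588.75 − $1,577.54 = $11.21.
Break-even = $400.00 / $11.21 = 35.68 → 36 months.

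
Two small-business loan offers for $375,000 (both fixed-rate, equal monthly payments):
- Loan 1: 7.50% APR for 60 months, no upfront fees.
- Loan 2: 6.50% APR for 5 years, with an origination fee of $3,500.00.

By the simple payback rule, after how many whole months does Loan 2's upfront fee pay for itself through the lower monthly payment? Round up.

Loan 1: monthly rate = 7.5%/12 = 0.0062500; payment = 375,000 × 0.0062500 / (1 − (1+0.0062500)^−60) = $7,514.23.
Loan 2: at 6.50% the monthly rate is 0.0054167, so the payment is 375,000 × 0.0054167 / (1 − 1.0054167^−60) = $7,337.31.
Monthly savings = $7,514.23 − $7,337.31 = $176.92.
Break-even = $3,500.00 / $176.92 = 19.78 → 20 months.

20 months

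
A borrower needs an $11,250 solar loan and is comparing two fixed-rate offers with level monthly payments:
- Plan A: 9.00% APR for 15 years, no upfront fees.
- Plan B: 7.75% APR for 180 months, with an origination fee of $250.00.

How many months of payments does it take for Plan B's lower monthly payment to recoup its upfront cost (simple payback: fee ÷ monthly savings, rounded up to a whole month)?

31 months

Plan A: at 9.00% the monthly rate is 0.0075000, so the payment is 11,250 × 0.0075000 / (1 − 1.0075000^−180) = $114.10.
Plan B: monthly rate = 7.75%/12 = 0.0064583; payment = 11,250 × 0.0064583 / (1 − (1+0.0064583)^−180) = $105.89.
Monthly savings = $114.10 − $105.89 = $8.21.
Break-even = $250.00 / $8.21 = 30.45 → 31 months.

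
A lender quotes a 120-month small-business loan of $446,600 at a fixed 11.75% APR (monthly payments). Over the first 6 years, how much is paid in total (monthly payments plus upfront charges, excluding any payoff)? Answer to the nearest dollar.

$456,699

At 11.75% the monthly rate is 0.0097917, so the payment is 446,600 × 0.0097917 / (1 − 1.0097917^−120) = $6,343.04.
Total outlay = 72 × $6,343.04 = $456,698.88.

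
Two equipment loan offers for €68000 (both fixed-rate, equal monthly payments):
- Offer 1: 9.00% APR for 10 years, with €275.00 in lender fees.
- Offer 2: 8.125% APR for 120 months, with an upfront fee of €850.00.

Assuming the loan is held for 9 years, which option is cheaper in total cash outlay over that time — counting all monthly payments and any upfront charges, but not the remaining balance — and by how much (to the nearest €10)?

Offer 2 by €2,870

Offer 1: at 9.00% the monthly rate is 0.0075000, so the payment is 68,000 × 0.0075000 / (1 − 1.0075000^−120) = €861.40.
Offer 2: monthly rate = 8.125%/12 = 0.0067708; payment = 68,000 × 0.0067708 / (1 − (1+0.0067708)^−120) = €829.53.
Over 108 months: Offer 1 costs 108 × €861.40 + €275.00 = €93,306.20; Offer 2 costs 108 × €829.53 + €850.00 = €90,439.24.
Offer 2 is cheaper by €93,306.20 − €90,439.24 = €2,866.96.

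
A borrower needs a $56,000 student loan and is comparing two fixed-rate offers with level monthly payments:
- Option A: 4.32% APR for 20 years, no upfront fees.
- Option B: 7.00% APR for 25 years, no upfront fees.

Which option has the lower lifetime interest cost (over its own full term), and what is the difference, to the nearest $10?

Option A: at 4.32% the monthly rate is 0.0036000, so the payment is 56,000 × 0.0036000 / (1 − 1.0036000^−240) = $348.87.
Total interest on Option A = 240 × $348.87 − $56,000 = $27,728.80.
Option B: monthly rate = 7%/12 = 0.0058333; payment = 56,000 × 0.0058333 / (1 − (1+0.0058333)^−300) = $395.80.
Total interest on Option B = 300 × $395.80 − $56,000 = $62,740.00.
Option A is lower by $35,011.20.

Option A by $35,010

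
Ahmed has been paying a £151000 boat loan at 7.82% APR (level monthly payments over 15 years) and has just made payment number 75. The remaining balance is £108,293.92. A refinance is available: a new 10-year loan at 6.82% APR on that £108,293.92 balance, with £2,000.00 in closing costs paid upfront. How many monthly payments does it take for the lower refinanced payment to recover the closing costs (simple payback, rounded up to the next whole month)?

12 months

Current payment = 151,000 × 7.82%/12 / (1 − (1+0.0065167)^−180) = £1,427.39.
Refinanced payment = 108,293.92 × 0.0056833 / (1 − (1+0.0056833)^−120) = £1,247.36.
Monthly savings = £1,427.39 − £1,247.36 = £180.03.
Break-even = £2,000.00 / £180.03 = 11.11 → 12 months.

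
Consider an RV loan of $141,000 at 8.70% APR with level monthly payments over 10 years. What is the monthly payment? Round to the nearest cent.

$1,763.32

Monthly rate = 8.7%/12 = 0.0072500; payment = 141,000 × 0.0072500 / (1 − (1+0.0072500)^−120) = $1,763.32.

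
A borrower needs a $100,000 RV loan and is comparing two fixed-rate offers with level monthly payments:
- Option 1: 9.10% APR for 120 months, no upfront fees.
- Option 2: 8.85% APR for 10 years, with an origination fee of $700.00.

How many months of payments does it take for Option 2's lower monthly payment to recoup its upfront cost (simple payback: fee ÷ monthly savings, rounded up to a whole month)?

52 months

Option 1: monthly rate = 9.1%/12 = 0.0075833; payment = 100,000 × 0.0075833 / (1 − (1+0.0075833)^−120) = $1,272.18.
Option 2: at 8.85% the monthly rate is 0.0073750, so the payment is 100,000 × 0.0073750 / (1 − 1.0073750^−120) = $1,258.65.
Monthly savings = $1,272.18 − $1,258.65 = $13.53.
Break-even = $700.00 / $13.53 = 51.74 → 52 months.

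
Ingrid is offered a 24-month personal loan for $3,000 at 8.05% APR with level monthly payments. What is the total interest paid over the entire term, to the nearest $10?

At 8.05% the monthly rate is 0.0067083, so the payment is 3,000 × 0.0067083 / (1 − 1.0067083^−24) = $135.75.
Total paid = 24 × $135.75 = $3,258.00; interest = $3,258.00 − $3,000 = $258.00.

$260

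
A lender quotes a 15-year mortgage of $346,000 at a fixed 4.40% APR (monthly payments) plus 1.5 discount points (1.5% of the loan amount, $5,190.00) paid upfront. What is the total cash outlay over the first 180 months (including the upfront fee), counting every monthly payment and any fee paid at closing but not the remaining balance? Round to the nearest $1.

$478,451

Monthly rate = 4.4%/12 = 0.0036667; payment = 346,000 × 0.0036667 / (1 − (1+0.0036667)^−180) = $2,629.23.
Total outlay = 180 × $2,629.23 + $5,190.00 = $478,451.40.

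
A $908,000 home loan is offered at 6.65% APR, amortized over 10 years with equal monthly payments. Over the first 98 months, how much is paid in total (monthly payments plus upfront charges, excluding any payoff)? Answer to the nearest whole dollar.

Monthly rate = 6.65%/12 = 0.0055417; payment = 908,000 × 0.0055417 / (1 − (1+0.0055417)^−120) = $10,379.59.
Total outlay = 98 × $10,379.59 = $1,017,199.82.

$1,017,200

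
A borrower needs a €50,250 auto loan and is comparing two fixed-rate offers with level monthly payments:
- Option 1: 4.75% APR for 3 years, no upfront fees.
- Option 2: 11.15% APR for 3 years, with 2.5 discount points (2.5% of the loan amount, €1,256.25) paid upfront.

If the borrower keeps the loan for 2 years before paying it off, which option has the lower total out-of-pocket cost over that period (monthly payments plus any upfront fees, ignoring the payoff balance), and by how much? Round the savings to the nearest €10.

Option 1: monthly rate = 4.75%/12 = 0.0039583; payment = 50,250 × 0.0039583 / (1 − (1+0.0039583)^−36) = €1,500.40.
Option 2: monthly rate = 11.15%/12 = 0.0092917; payment = 50,250 × 0.0092917 / (1 − (1+0.0092917)^−36) = €1,648.69.
Over 24 months: Option 1 costs 24 × €1,500.40 = €36,009.60; Option 2 costs 24 × €1,648.69 + €1,256.25 = €40,824.81.
Option 1 is cheaper by €40,824.81 − €36,009.60 = €4,815.21.

Option 1 by €4,820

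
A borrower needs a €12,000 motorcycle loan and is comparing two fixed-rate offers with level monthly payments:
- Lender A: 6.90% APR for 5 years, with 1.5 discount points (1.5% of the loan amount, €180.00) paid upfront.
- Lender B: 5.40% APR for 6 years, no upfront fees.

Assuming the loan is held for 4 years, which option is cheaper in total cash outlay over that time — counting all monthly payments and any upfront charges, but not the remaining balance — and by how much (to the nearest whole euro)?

Lender A: monthly rate = 6.9%/12 = 0.0057500; payment = 12,000 × 0.0057500 / (1 − (1+0.0057500)^−60) = €237.05.
Lender B: monthly rate = 5.4%/12 = 0.0045000; payment = 12,000 × 0.0045000 / (1 − (1+0.0045000)^−72) = €195.49.
Over 48 months: Lender A costs 48 × €237.05 + €180.00 = €11,558.40; Lender B costs 48 × €195.49 = €9,383.52.
Lender B is cheaper by €11,558.40 − €9,383.52 = €2,174.88.

Lender B by €2,175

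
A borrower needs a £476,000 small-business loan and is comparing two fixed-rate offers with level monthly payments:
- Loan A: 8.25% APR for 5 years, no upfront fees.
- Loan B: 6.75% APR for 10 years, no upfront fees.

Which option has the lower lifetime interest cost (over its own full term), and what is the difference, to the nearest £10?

Loan A: at 8.25% the monthly rate is 0.0068750, so the payment is 476,000 × 0.0068750 / (1 − 1.0068750^−60) = £9,708.62.
Total interest on Loan A = 60 × £9,708.62 − £476,000 = £106,517.20.
Loan B: monthly rate = 6.75%/12 = 0.0056250; payment = 476,000 × 0.0056250 / (1 − (1+0.0056250)^−120) = £5,465.63.
Total interest on Loan B = 120 × £5,465.63 − £476,000 = £179,875.60.
Loan A is lower by £73,358.40.

Loan A by £73,360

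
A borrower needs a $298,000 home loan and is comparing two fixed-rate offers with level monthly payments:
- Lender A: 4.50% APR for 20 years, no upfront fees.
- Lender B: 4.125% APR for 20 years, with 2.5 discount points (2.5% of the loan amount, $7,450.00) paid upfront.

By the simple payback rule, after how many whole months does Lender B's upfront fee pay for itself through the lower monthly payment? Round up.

Lender A: at 4.50% the monthly rate is 0.0037500, so the payment is 298,000 × 0.0037500 / (1 − 1.0037500^−240) = $1,885.30.
Lender B: monthly rate = 4.125%/12 = 0.0034375; payment = 298,000 × 0.0034375 / (1 − (1+0.0034375)^−240) = $1,825.51.
Monthly savings = $1,885.30 − $1,825.51 = $59.79.
Break-even = $7,450.00 / $59.79 = 124.60 → 125 months.

125 months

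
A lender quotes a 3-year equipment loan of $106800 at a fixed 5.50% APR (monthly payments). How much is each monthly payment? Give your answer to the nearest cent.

$3,224.92

Monthly rate = 5.5%/12 = 0.0045833; payment = 106,800 × 0.0045833 / (1 − (1+0.0045833)^−36) = $3,224.92.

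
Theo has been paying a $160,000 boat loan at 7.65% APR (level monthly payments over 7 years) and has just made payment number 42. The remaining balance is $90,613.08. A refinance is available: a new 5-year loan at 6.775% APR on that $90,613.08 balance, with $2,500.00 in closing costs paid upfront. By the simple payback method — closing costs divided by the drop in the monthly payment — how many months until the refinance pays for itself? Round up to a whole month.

Current payment = 160,000 × 7.65%/12 / (1 − (1+0.0063750)^−84) = $2,465.99.
Refinanced payment = 90,613.08 × 0.0056458 / (1 − (1+0.0056458)^−60) = $1,784.64.
Monthly savings = $2,465.99 − $1,784.64 = $681.35.
Break-even = $2,500.00 / $681.35 = 3.67 → 4 months.

4 months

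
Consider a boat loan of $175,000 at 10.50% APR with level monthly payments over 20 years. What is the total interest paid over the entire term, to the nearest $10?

$244,320

Monthly rate = 10.5%/12 = 0.0087500; payment = 175,000 × 0.0087500 / (1 − (1+0.0087500)^−240) = $1,747.16.
Total paid = 240 × $1,747.16 = $419,318.40; interest = $419,318.40 − $175,000 = $244,318.40.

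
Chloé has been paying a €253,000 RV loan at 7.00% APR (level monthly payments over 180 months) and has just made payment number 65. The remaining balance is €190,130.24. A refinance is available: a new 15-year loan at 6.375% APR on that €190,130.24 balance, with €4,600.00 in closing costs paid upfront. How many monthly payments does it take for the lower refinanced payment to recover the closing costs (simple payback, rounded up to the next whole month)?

Current payment = 253,000 × 7%/12 / (1 − (1+0.0058333)^−180) = €2,274.04.
Refinanced payment = 190,130.24 × 0.0053125 / (1 − (1+0.0053125)^−180) = €1,643.20.
Monthly savings = €2,274.04 − €1,643.20 = €630.84.
Break-even = €4,600.00 / €630.84 = 7.29 → 8 months.

8 months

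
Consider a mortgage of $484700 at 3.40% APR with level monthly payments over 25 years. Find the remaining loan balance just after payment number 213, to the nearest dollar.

With monthly rate i = 3.4%/12 = 0.0028333, the balance after k of n payments is P · [(1+i)^n − (1+i)^k] / [(1+i)^n − 1].
(1+0.0028333)^300 = 2.33683653 and (1+0.0028333)^213 = 1.82694770, so the balance is 484,700 × (2.33683653 − 1.82694770) / (2.33683653 − 1) = $184,871.60.

$184,872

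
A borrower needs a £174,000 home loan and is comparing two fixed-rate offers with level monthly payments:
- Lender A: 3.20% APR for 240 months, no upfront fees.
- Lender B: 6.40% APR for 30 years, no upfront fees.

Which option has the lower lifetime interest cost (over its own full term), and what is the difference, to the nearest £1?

Lender A: at 3.20% the monthly rate is 0.0026667, so the payment is 174,000 × 0.0026667 / (1 − 1.0026667^−240) = £982.51.
Total interest on Lender A = 240 × £982.51 − £174,000 = £61,802.40.
Lender B: monthly rate = 6.4%/12 = 0.0053333; payment = 174,000 × 0.0053333 / (1 − (1+0.0053333)^−360) = £1,088.38.
Total interest on Lender B = 360 × £1,088.38 − £174,000 = £217,816.80.
Lender A is lower by £156,014.40.

Lender A by £156,014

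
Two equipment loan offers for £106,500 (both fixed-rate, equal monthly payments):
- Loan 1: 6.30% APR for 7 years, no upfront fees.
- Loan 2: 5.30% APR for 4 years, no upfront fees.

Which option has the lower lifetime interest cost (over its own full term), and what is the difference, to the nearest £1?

Loan 1: monthly rate = 6.3%/12 = 0.0052500; payment = 106,500 × 0.0052500 / (1 − (1+0.0052500)^−84) = £1,571.17.
Total interest on Loan 1 = 84 × £1,571.17 − £106,500 = £25,478.28.
Loan 2: monthly rate = 5.3%/12 = 0.0044167; payment = 106,500 × 0.0044167 / (1 − (1+0.0044167)^−48) = £2,467.12.
Total interest on Loan 2 = 48 × £2,467.12 − £106,500 = £11,921.76.
Loan 2 is lower by £13,556.52.

Loan 2 by £13,557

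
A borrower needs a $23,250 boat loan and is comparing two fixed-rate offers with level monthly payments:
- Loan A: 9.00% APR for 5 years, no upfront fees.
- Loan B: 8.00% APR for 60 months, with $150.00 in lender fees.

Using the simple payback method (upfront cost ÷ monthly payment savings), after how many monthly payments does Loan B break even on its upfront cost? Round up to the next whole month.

Loan A: monthly rate = 9%/12 = 0.0075000; payment = 23,250 × 0.0075000 / (1 − (1+0.0075000)^−60) = $482.63.
Loan B: monthly rate = 8%/12 = 0.0066667; payment = 23,250 × 0.0066667 / (1 − (1+0.0066667)^−60) = $471.43.
Monthly savings = $482.63 − $471.43 = $11.20.
Break-even = $150.00 / $11.20 = 13.39 → 14 months.

14 months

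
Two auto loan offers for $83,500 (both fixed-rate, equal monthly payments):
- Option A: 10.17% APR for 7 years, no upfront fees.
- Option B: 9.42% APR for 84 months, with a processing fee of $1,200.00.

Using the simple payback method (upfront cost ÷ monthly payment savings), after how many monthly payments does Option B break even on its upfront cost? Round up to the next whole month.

38 months

Option A: at 10.17% the monthly rate is 0.0084750, so the payment is 83,500 × 0.0084750 / (1 − 1.0084750^−84) = $1,393.54.
Option B: at 9.42% the monthly rate is 0.0078500, so the payment is 83,500 × 0.0078500 / (1 − 1.0078500^−84) = $1,361.30.
Monthly savings = $1,393.54 − $1,361.30 = $32.24.
Break-even = $1,200.00 / $32.24 = 37.22 → 38 months.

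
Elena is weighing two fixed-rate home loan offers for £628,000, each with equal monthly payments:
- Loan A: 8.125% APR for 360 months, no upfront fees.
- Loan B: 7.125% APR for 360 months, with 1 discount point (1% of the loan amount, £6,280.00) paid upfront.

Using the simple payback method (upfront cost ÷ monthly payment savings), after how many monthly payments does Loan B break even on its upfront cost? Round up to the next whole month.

Loan A: monthly rate = 8.125%/12 = 0.0067708; payment = 628,000 × 0.0067708 / (1 − (1+0.0067708)^−360) = £4,662.88.
Loan B: at 7.125% the monthly rate is 0.0059375, so the payment is 628,000 × 0.0059375 / (1 − 1.0059375^−360) = £4,230.95.
Monthly savings = £4,662.88 − £4,230.95 = £431.93.
Break-even = £6,280.00 / £431.93 = 14.54 → 15 months.

15 months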